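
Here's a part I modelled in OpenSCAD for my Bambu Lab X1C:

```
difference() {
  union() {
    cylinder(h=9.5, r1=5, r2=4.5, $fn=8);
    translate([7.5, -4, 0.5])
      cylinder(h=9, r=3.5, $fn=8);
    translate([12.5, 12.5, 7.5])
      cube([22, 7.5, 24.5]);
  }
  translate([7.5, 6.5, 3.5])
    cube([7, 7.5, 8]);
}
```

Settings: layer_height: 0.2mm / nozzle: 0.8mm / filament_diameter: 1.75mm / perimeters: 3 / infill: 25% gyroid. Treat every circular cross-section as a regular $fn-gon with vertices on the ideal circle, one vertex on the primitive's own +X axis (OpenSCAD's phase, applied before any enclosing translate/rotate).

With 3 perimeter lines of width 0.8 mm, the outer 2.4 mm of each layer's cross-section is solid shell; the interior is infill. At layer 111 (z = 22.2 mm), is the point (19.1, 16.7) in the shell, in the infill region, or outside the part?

At z = 22.2 mm: the cone is not intersected at this z (z outside [0, 9.5]); the cylinder at (7.5, -4) is absent (z outside [0.5, 9.5]); the 22×7.5 cube at (12.5, 12.5) contributes its full rectangle; Merging all regions: only the 22×7.5 cube at (12.5, 12.5) is present, so the union is just that shape — 1 connected region; the cube at (7.5, 6.5) is not intersected at this z (z outside [3.5, 11.5]); Taking the first minus the rest: none of the subtracted shapes is present at this height, so that combined region is unchanged — 1 connected region. Overall, the cross-section is a single solid region. The nearest boundary edge runs (34.50, 20.00)→(12.50, 20.00); distance from the point to it = 3.30 mm. The point is inside the cross-section and 3.30 mm from the nearest boundary — more than the 2.4 mm shell width (3 × 0.8), so it's in the infill interior.

infill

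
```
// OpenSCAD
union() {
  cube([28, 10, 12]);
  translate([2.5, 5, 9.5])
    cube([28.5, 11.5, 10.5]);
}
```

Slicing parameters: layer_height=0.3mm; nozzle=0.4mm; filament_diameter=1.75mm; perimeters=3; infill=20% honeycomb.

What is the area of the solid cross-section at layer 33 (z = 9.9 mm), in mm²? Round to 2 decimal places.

480.25 mm²

At z = 9.9 mm: the cube is present — its section is the full 28×10 rectangle (area 280.00 mm²); the cube at (2.5, 5) (footprint 28.5×11.5) is included at this height (area 327.75 mm²); Taking the union: the regions partially overlap — summed areas 607.75 mm² minus the doubly-counted overlap 127.50 mm² gives 480.25 mm² — area = 480.25 mm². Overall, the cross-section is a single solid region. Net area = 480.25 mm².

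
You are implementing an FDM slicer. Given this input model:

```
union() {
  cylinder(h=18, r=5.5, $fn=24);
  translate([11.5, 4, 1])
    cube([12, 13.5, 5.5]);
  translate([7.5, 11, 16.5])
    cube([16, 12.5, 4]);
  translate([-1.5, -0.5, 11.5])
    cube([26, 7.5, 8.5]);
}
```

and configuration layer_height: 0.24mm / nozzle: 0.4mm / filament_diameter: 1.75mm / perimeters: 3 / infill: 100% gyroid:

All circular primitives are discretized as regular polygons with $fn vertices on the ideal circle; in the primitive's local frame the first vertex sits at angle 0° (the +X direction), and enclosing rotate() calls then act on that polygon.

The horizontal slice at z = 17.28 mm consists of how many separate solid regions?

At z = 17.28 mm: the r=5.5 cylinder gives a regular 24-gon of circumradius 5.5 (constant along its height); the cube at (11.5, 4) is absent (z outside [1, 6.5]); the cube at (7.5, 11) is present — its section is the full 16×12.5 rectangle; the cube at (-1.5, -0.5) is present — its section is the full 26×7.5 rectangle; Merging all regions: the regions partially overlap (shared area 35.07 mm²), so overlapping operands fuse into one piece — 2 connected regions. The result has 2 disconnected regions.

2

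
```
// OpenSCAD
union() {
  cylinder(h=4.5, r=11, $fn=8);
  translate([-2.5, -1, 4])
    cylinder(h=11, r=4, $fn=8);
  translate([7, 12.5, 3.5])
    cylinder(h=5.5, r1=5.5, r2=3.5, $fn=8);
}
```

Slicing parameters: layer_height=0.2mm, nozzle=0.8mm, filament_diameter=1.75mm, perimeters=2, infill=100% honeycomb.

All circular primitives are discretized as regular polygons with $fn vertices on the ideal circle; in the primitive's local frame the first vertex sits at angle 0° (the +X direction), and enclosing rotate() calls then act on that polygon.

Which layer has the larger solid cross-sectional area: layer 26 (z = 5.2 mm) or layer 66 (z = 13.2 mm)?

Layer 26 (z = 5.2): the cylinder is not intersected at this z (z outside [0, 4.5]); the r=4 cylinder at (-2.5, -1) contributes a regular 8-gon of circumradius 4 (area = (8/2)·4.000²·sin(360°/8) = 45.25 mm²); the cone at (7, 12.5) contributes a regular 8-gon of circumradius 4.882 (interpolated between r1=5.5 and r2=3.5 at t=0.309) (area = (8/2)·4.882²·sin(360°/8) = 67.41 mm²); Taking the union: the 2 present regions are separate (no shared area or edge), so areas and boundary lengths simply add and each stays a separate island — area = 112.66 mm². So its area = 112.66 mm². Layer 66 (z = 13.2): the cylinder is not intersected at this z (z outside [0, 4.5]); the r=4 cylinder at (-2.5, -1) contributes a regular 8-gon of circumradius 4 (area = (8/2)·4.000²·sin(360°/8) = 45.25 mm²); the cone at (7, 12.5) is not intersected at this z (z outside [3.5, 9]); Combining (union): only the r=4 cylinder at (-2.5, -1) is present, so the union is just that shape — area = 45.25 mm². So its area = 45.25 mm². Layer 26 is larger (112.66 vs 45.25 mm²).

layer 26 (z = 5.2 mm)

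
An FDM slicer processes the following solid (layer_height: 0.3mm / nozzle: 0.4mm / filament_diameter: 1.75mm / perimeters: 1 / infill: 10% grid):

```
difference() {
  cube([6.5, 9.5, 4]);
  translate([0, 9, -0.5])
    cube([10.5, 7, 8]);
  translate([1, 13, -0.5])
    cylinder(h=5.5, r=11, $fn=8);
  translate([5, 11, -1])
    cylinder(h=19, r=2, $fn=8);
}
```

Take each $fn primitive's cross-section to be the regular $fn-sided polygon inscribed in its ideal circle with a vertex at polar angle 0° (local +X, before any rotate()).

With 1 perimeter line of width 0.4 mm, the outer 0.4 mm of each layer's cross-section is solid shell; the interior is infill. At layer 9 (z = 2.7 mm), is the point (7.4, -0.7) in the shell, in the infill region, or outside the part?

At z = 2.7 mm: the cube is present — its section is the full 6.5×9.5 rectangle; the cube at (0, 9) (footprint 10.5×7) is included at this height; the cylinder at (1, 13): section is a regular 8-gon, circumradius r=11; the cylinder at (5, 11): section is a regular 8-gon, circumradius r=2; Taking the first minus the rest: starting from the 6.5×9.5 cube, the 10.5×7 cube at (0, 9) partially overlaps it — only the 3.25 mm² overlap (of its 73.50 mm²) is removed, clipping the outline; the r=11 cylinder at (1, 13) partially overlaps it — only the 39.03 mm² overlap (of its 342.24 mm²) is removed, clipping the outline; the r=2 cylinder at (5, 11) misses the remaining region (no effect) — 1 connected region. Overall, the cross-section is a single solid region. The nearest boundary edge runs (6.50, 0.00)→(0.00, 0.00); distance from the point to it = 1.14 mm. The point is not inside any of the regions above, so it lies outside the cross-section (1.14 mm from the nearest boundary).

outside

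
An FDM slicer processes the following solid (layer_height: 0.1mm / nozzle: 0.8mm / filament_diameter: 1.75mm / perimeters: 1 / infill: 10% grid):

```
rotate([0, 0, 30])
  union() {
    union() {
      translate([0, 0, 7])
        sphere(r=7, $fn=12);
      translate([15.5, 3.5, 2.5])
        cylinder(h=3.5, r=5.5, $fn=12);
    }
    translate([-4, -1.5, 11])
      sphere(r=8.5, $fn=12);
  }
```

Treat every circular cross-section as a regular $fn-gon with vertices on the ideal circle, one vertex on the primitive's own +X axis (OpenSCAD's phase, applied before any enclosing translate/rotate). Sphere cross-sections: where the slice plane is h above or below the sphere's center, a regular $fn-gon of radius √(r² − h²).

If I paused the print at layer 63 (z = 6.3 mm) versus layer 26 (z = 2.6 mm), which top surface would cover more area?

layer 63 (z = 6.3 mm)

Layer 63 (z = 6.3): the sphere: section is a regular 12-gon, circumradius = √(r²−h²) = √(7²−0.7²) = 6.965 (area = (12/2)·6.965²·sin(360°/12) = 145.53 mm²); the cylinder at (15.5, 3.5) is absent (z outside [2.5, 6]); Merging all regions: only the r=7 sphere is present, so the union is just that shape — area = 145.53 mm²; the sphere at (-4, -1.5): section is a regular 12-gon, circumradius = √(r²−h²) = √(8.5²−4.7²) = 7.082 (area = (12/2)·7.082²·sin(360°/12) = 150.48 mm²); Taking the union: the regions partially overlap — summed areas 296.01 mm² minus the doubly-counted overlap 90.25 mm² gives 205.76 mm² — area = 205.76 mm²; (rotated 30° about Z; rotation is an isometry so areas/perimeters/island counts are preserved). So its area = 205.76 mm². Layer 26 (z = 2.6): the r=7 sphere slices to a regular 12-gon of circumradius 5.444 (√(r²−h²) with h=4.4 from center) (area = (12/2)·5.444²·sin(360°/12) = 88.92 mm²); the cylinder at (15.5, 3.5): section is a regular 12-gon, circumradius r=5.5 (area = (12/2)·5.500²·sin(360°/12) = 90.75 mm²); Merging all regions: the 2 present regions are separate (no shared area or edge), so areas and boundary lengths simply add and each stays a separate island — area = 179.67 mm²; the r=8.5 sphere at (-4, -1.5) slices to a regular 12-gon of circumradius 1.300 (√(r²−h²) with h=8.4 from center) (area = (12/2)·1.300²·sin(360°/12) = 5.07 mm²); Merging all regions: the regions partially overlap — summed areas 184.74 mm² minus the doubly-counted overlap 4.80 mm² gives 179.94 mm² — area = 179.94 mm²; (rotated 30° about Z; rotation is an isometry so areas/perimeters/island counts are preserved). So its area = 179.94 mm². Layer 63 is larger (205.76 vs 179.94 mm²).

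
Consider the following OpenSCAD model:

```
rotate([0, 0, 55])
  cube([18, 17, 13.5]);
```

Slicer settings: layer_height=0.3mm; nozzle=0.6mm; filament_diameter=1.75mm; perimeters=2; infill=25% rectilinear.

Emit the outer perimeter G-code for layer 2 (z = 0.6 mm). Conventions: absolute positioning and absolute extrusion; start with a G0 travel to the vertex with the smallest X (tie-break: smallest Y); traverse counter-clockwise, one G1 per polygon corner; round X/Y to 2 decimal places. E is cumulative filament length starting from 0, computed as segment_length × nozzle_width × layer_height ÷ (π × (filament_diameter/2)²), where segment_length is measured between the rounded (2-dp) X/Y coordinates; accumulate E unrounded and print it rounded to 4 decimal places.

G0 X-13.93 Y9.75 Z0.60
G1 X0.00 Y0.00 E1.2724
G1 X10.32 Y14.74 E2.6190
G1 X-3.60 Y24.50 E3.8912
G1 X-13.93 Y9.75 E5.2388

At z = 0.6 mm: the cube (footprint 18×17) is included at this height; (whole slice rotated 55° about Z — lengths, areas and connectivity unchanged). The outline is a single polygon with 4 vertices. Extrusion per mm of travel: 0.6 × 0.3 / (π × 0.875²) = 0.074835. Accumulating E over each segment gives final E = 5.2388.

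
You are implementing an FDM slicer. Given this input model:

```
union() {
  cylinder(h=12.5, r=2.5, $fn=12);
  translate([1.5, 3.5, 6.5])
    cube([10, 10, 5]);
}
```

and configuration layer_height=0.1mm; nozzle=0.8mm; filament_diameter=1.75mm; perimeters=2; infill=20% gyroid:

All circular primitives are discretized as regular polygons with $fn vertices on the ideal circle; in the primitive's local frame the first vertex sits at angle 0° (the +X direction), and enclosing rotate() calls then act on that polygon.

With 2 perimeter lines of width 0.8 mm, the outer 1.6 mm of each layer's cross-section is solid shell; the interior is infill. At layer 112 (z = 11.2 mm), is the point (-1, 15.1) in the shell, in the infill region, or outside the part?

outside

At z = 11.2 mm: the cylinder: section is a regular 12-gon, circumradius r=2.5; the cube at (1.5, 3.5) is present — its section is the full 10×10 rectangle; Taking the union: the 2 present regions are separate (no shared area or edge), so areas and boundary lengths simply add and each stays a separate island — 2 connected regions. Overall, the cross-section has 2 separate islands. The nearest boundary edge runs (1.50, 3.50)→(1.50, 13.50); distance from the point to it = 2.97 mm. The point is not inside any of the regions above, so it lies outside the cross-section (2.97 mm from the nearest boundary).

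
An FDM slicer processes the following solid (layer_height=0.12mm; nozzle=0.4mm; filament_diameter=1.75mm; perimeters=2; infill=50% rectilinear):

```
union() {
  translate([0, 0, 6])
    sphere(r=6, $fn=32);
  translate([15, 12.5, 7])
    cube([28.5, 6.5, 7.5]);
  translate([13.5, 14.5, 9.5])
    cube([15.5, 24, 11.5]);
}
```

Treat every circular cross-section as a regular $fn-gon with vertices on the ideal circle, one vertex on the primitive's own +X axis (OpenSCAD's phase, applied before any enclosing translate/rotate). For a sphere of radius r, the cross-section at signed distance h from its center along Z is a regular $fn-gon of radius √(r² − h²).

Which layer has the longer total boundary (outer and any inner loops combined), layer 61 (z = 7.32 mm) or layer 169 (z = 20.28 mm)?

layer 61 (z = 7.32 mm)

Layer 61 (z = 7.32): the r=6 sphere contributes a regular 32-gon of circumradius √(6²−1.32²) = 5.853 (perimeter = 2·32·5.853·sin(180°/32) = 36.72 mm); the cube at (15, 12.5) (footprint 28.5×6.5) is included at this height (perimeter 70.00 mm); the cube at (13.5, 14.5) does not reach this height (z outside [9.5, 21]); Taking the union: the 2 present regions are separate (no shared area or edge), so areas and boundary lengths simply add and each stays a separate island — boundary = 106.72 mm. So its perimeter = 106.72 mm. Layer 169 (z = 20.28): the sphere does not reach this height (|z−center|=14.280 > r=6); the cube at (15, 12.5) is absent (z outside [7, 14.5]); the 15.5×24 cube at (13.5, 14.5) contributes its full rectangle (perimeter 79.00 mm); Taking the union: only the 15.5×24 cube at (13.5, 14.5) is present, so the union is just that shape — boundary = 79.00 mm. So its perimeter = 79.00 mm. Layer 61 is larger (106.72 vs 79.00 mm).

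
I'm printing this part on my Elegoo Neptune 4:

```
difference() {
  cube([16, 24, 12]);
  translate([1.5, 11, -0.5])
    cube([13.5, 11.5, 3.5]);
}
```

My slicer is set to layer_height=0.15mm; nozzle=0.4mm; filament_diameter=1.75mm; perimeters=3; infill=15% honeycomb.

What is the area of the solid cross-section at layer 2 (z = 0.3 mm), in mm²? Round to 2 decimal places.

At z = 0.3 mm: the cube (footprint 16×24) is included at this height (area 384.00 mm²); the cube at (1.5, 11) (footprint 13.5×11.5) is included at this height (area 155.25 mm²); Subtracting the remaining from the first: starting from the 16×24 cube (384.00 mm²), the 13.5×11.5 cube at (1.5, 11) lies wholly inside it (removes its full 155.25 mm² and its 50.00 mm outline becomes a hole wall) — area = 228.75 mm². Overall, the cross-section is one region with 1 hole. Net area = 228.75 mm².

228.75 mm²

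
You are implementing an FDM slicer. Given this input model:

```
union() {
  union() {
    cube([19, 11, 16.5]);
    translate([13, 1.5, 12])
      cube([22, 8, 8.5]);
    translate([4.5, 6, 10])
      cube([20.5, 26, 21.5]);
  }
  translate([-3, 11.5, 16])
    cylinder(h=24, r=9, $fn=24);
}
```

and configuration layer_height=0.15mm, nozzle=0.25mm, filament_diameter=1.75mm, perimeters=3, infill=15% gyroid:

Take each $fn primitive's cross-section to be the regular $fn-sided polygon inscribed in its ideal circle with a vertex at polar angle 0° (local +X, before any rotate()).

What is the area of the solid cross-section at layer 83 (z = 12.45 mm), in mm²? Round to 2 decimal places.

776.50 mm²

At z = 12.45 mm: the cube (footprint 19×11) is included at this height (area 209.00 mm²); the cube at (13, 1.5) is present — its section is the full 22×8 rectangle (area 176.00 mm²); the cube at (4.5, 6) is present — its section is the full 20.5×26 rectangle (area 533.00 mm²); Taking the union: the regions partially overlap — summed areas 918.00 mm² minus the doubly-counted overlap 141.50 mm² gives 776.50 mm² — area = 776.50 mm²; the cylinder at (-3, 11.5) is not intersected at this z (z outside [16, 40]); Taking the union: only the result so far is present, so the union is just that shape — area = 776.50 mm². Overall, the cross-section is a single solid region. Net area = 776.50 mm².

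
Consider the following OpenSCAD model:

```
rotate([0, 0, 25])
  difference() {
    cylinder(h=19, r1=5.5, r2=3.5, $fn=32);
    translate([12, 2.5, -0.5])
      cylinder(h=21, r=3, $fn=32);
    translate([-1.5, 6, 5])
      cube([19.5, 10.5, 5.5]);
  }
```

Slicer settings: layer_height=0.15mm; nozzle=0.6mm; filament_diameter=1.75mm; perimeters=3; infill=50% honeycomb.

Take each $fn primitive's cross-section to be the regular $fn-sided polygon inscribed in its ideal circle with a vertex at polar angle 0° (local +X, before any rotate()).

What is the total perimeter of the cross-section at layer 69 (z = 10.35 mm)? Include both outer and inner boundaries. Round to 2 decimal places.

27.67 mm

At z = 10.35 mm: the cone: at t=0.545 of its height the radius interpolates to r₁+(r₂−r₁)t = 4.411, giving a regular 32-gon of that circumradius (perimeter = 2·32·4.411·sin(180°/32) = 27.67 mm); the r=3 cylinder at (12, 2.5) gives a regular 32-gon of circumradius 3 (constant along its height) (perimeter = 2·32·3.000·sin(180°/32) = 18.82 mm); the cube at (-1.5, 6) is present — its section is the full 19.5×10.5 rectangle (perimeter 60.00 mm); Subtracting the remaining from the first: starting from the cone, the r=3 cylinder at (12, 2.5) misses the remaining region (no effect); the 19.5×10.5 cube at (-1.5, 6) misses the remaining region (no effect) — boundary = 27.67 mm; (rotated 25° about Z; rotation is an isometry so areas/perimeters/island counts are preserved). Overall, the cross-section is a single solid region. Total boundary length (outer) = 27.67 mm.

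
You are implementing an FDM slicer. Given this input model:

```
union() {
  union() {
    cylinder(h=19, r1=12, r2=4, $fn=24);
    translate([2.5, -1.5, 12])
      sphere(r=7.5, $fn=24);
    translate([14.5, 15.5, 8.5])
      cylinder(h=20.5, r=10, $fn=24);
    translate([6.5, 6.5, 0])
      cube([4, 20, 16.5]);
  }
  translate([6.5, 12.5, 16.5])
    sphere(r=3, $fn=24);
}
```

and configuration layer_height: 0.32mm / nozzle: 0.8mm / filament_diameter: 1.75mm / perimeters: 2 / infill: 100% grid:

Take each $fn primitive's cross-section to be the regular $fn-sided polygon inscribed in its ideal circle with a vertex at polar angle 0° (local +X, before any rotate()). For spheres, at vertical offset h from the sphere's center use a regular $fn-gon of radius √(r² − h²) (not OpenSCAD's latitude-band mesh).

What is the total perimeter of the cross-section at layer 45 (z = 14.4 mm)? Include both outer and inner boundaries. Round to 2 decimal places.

At z = 14.4 mm: the cone (r1=12→r2=4) has section circumradius 5.937 here — a regular 24-gon (perimeter = 2·24·5.937·sin(180°/24) = 37.20 mm); the r=7.5 sphere at (2.5, -1.5) contributes a regular 24-gon of circumradius √(7.5²−2.4²) = 7.106 (perimeter = 2·24·7.106·sin(180°/24) = 44.52 mm); the cylinder at (14.5, 15.5): section is a regular 24-gon, circumradius r=10 (perimeter = 2·24·10.000·sin(180°/24) = 62.65 mm); the 4×20 cube at (6.5, 6.5) contributes its full rectangle (perimeter 48.00 mm); Merging all regions: the regions partially overlap (shared area 154.84 mm²), so the edge portions inside another operand are dropped and the merged outline is re-measured after clipping — boundary = 117.66 mm; the r=3 sphere at (6.5, 12.5) contributes a regular 24-gon of circumradius √(3²−2.1²) = 2.142 (perimeter = 2·24·2.142·sin(180°/24) = 13.42 mm); Combining (union): the regions partially overlap (shared area 12.49 mm²), so the edge portions inside another operand are dropped and the merged outline is re-measured after clipping — boundary = 118.20 mm. Overall, the cross-section has 2 separate islands. Total boundary length (outer) = 118.20 mm.

118.20 mm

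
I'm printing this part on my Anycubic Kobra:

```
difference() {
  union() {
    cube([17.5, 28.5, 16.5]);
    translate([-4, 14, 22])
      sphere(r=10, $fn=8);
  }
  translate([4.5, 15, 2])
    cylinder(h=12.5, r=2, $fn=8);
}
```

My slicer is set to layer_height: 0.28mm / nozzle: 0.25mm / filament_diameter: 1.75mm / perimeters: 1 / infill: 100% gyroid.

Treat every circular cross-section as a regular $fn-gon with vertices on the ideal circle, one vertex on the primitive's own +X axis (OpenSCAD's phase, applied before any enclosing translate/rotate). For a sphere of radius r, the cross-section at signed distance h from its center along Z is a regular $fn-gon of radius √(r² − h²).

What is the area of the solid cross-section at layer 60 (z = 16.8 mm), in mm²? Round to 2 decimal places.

206.36 mm²

At z = 16.8 mm: the cube is absent (z outside [0, 16.5]); the r=10 sphere at (-4, 14) slices to a regular 8-gon of circumradius 8.542 (√(r²−h²) with h=5.2 from center) (area = (8/2)·8.542²·sin(360°/8) = 206.36 mm²); Combining (union): only the r=10 sphere at (-4, 14) is present, so the union is just that shape — area = 206.36 mm²; the cylinder at (4.5, 15) is not intersected at this z (z outside [2, 14.5]); Taking the first minus the rest: none of the subtracted shapes is present at this height, so that combined region is unchanged — area = 206.36 mm². Overall, the cross-section is a single solid region. Net area = 206.36 mm².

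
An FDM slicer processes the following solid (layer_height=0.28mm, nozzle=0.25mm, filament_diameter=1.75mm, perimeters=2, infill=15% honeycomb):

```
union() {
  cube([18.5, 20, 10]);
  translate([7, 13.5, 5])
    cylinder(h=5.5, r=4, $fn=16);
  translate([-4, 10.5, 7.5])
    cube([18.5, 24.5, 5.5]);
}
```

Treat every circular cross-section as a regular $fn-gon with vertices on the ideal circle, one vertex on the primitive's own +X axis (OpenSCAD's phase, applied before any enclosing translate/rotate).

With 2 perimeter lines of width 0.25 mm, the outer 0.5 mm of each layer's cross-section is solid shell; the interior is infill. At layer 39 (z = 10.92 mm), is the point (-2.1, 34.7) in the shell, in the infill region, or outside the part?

At z = 10.92 mm: the cube is not intersected at this z (z outside [0, 10]); the cylinder at (7, 13.5) does not reach this height (z outside [5, 10.5]); the cube at (-4, 10.5) is present — its section is the full 18.5×24.5 rectangle; Merging all regions: only the 18.5×24.5 cube at (-4, 10.5) is present, so the union is just that shape — 1 connected region. Overall, the cross-section is a single solid region. The nearest boundary edge runs (14.50, 35.00)→(-4.00, 35.00); distance from the point to it = 0.30 mm. The point is inside the cross-section, 0.30 mm from the nearest boundary — within the 0.5 mm shell band (2 × 0.25).

shell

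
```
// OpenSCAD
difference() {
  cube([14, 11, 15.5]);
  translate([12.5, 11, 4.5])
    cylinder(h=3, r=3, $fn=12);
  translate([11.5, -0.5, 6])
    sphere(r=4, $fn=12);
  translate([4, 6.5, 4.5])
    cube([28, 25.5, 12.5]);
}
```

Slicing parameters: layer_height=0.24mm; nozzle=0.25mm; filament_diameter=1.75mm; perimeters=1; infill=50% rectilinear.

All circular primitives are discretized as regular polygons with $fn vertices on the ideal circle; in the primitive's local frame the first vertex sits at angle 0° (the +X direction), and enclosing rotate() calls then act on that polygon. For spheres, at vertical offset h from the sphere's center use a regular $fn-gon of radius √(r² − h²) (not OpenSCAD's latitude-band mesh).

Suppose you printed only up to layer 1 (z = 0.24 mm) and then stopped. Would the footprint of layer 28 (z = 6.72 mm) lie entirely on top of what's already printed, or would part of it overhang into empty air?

entirely on top

Compare the two slices. At z = 0.24: the cube is present — its section is the full 14×11 rectangle (area 154.00 mm²); the cylinder at (12.5, 11) does not reach this height (z outside [4.5, 7.5]); the sphere at (11.5, -0.5) is not intersected at this z (|z−center|=5.760 > r=4); the cube at (4, 6.5) is not intersected at this z (z outside [4.5, 17]); After the difference (first − rest): none of the subtracted shapes is present at this height, so the 14×11 cube is unchanged — area = 154.00 mm². At z = 6.72: the 14×11 cube contributes its full rectangle (area 154.00 mm²); the r=3 cylinder at (12.5, 11) contributes a regular 12-gon of circumradius 3 (area = (12/2)·3.000²·sin(360°/12) = 27.00 mm²); the r=4 sphere at (11.5, -0.5) contributes a regular 12-gon of circumradius √(4²−0.72²) = 3.935 (area = (12/2)·3.935²·sin(360°/12) = 46.44 mm²); the cube at (4, 6.5) is present — its section is the full 28×25.5 rectangle (area 714.00 mm²); Subtracting the remaining from the first: starting from the 14×11 cube (154.00 mm²), the r=3 cylinder at (12.5, 11) partially overlaps it — only the 10.95 mm² overlap (of its 27.00 mm²) is removed, clipping the outline; the r=4 sphere at (11.5, -0.5) partially overlaps it — only the 17.32 mm² overlap (of its 46.44 mm²) is removed, clipping the outline; the 28×25.5 cube at (4, 6.5) partially overlaps it — only the 34.05 mm² overlap (of its 714.00 mm²) is removed, clipping the outline — area = 91.68 mm². Checking containment: the cross-section at z = 6.72 is a subset of the cross-section at z = 0.24.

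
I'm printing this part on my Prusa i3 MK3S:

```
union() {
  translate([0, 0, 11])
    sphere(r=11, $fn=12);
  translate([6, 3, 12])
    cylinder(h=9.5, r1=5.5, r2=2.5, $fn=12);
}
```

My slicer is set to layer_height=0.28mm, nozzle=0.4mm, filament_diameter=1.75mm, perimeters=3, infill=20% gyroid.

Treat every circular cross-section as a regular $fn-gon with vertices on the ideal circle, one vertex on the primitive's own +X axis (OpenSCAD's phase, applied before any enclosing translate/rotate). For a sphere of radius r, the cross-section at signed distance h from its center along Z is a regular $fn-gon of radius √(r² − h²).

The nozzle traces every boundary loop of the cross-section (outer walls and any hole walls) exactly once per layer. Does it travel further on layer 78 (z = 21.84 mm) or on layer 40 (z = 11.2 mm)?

layer 40 (z = 11.2 mm)

Layer 78 (z = 21.84): the r=11 sphere slices to a regular 12-gon of circumradius 1.869 (√(r²−h²) with h=10.84 from center) (perimeter = 2·12·1.869·sin(180°/12) = 11.61 mm); the cone at (6, 3) is absent (z outside [12, 21.5]); Merging all regions: only the r=11 sphere is present, so the union is just that shape — boundary = 11.61 mm. So its perimeter = 11.61 mm. Layer 40 (z = 11.2): the sphere: section is a regular 12-gon, circumradius = √(r²−h²) = √(11²−0.2²) = 10.998 (perimeter = 2·12·10.998·sin(180°/12) = 68.32 mm); the cone at (6, 3) does not reach this height (z outside [12, 21.5]); Combining (union): only the r=11 sphere is present, so the union is just that shape — boundary = 68.32 mm. So its perimeter = 68.32 mm. Layer 40 is larger (68.32 vs 11.61 mm).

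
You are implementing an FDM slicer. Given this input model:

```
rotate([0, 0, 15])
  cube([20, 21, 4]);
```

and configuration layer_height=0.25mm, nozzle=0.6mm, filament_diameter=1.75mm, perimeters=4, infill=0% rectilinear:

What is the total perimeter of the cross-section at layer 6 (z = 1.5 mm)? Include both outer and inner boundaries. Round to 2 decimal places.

At z = 1.5 mm: the 20×21 cube contributes its full rectangle (perimeter 82.00 mm); (rotated 15° about Z; rotation is an isometry so areas/perimeters/island counts are preserved). Overall, the cross-section is a single solid region. Total boundary length (outer) = 82.00 mm.

82.00 mm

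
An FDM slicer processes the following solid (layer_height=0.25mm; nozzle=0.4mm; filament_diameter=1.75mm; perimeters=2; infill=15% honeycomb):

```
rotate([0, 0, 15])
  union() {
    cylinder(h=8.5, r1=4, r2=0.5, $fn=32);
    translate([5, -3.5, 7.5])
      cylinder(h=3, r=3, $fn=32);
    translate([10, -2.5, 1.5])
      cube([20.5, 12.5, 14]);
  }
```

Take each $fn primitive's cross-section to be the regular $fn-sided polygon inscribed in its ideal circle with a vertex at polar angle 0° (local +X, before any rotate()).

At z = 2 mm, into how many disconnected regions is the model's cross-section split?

At z = 2 mm: the cone (r1=4→r2=0.5) has section circumradius 3.176 here — a regular 32-gon; the cylinder at (5, -3.5) is absent (z outside [7.5, 10.5]); the cube at (10, -2.5) (footprint 20.5×12.5) is included at this height; Taking the union: the 2 present regions are separate (no shared area or edge), so areas and boundary lengths simply add and each stays a separate island — 2 connected regions; (rotated 15° about Z; rotation is an isometry so areas/perimeters/island counts are preserved). The result has 2 disconnected regions.

2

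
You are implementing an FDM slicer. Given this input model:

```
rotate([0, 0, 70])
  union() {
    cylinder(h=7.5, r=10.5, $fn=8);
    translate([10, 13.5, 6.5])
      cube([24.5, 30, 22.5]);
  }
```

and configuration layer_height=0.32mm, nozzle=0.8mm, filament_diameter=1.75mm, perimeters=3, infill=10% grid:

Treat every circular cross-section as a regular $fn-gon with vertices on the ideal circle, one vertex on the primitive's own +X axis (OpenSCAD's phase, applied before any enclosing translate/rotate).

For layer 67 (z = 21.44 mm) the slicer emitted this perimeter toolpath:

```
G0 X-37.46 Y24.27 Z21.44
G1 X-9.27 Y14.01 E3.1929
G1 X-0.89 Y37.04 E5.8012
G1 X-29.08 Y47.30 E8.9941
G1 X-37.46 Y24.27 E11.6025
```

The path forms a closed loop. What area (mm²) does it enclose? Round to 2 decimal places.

735.19 mm²

Apply the shoelace formula to the sequence of (X, Y) vertices; enclosed area = 735.19 mm².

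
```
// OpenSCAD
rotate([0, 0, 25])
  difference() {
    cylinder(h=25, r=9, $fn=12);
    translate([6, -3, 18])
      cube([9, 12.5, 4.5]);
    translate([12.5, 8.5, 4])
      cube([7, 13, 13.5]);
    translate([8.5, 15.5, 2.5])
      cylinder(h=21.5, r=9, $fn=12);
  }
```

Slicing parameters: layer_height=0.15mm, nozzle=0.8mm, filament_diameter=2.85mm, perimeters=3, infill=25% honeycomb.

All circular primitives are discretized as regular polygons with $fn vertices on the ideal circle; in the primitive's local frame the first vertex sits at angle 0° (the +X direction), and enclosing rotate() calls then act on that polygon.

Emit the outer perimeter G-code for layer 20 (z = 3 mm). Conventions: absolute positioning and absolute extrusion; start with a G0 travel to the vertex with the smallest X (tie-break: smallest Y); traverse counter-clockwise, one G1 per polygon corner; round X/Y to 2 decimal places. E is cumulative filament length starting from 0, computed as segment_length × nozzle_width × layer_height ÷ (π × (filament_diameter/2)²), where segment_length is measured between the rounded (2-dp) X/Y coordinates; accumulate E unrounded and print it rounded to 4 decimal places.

At z = 3 mm: the r=9 cylinder contributes a regular 12-gon of circumradius 9; the cube at (6, -3) is absent (z outside [18, 22.5]); the cube at (12.5, 8.5) is not intersected at this z (z outside [4, 17.5]); the r=9 cylinder at (8.5, 15.5) gives a regular 12-gon of circumradius 9 (constant along its height); After the difference (first − rest): starting from the r=9 cylinder, the r=9 cylinder at (8.5, 15.5) partially overlaps it — only the 0.18 mm² overlap (of its 243.00 mm²) is removed, clipping the outline — 1 connected region; (whole slice rotated 25° about Z — lengths, areas and connectivity unchanged). The outline is a single polygon with 14 vertices. Extrusion per mm of travel: 0.8 × 0.15 / (π × 1.425²) = 0.018811. Accumulating E over each segment gives final E = 1.0517.

G0 X-8.97 Y0.78 Z3.00
G1 X-8.16 Y-3.80 E0.0875
G1 X-5.16 Y-7.37 E0.1752
G1 X-0.78 Y-8.97 E0.2629
G1 X3.80 Y-8.16 E0.3504
G1 X7.37 Y-5.16 E0.4381
G1 X8.97 Y-0.78 E0.5258
G1 X8.16 Y3.80 E0.6133
G1 X5.16 Y7.37 E0.7010
G1 X1.19 Y8.82 E0.7806
G1 X0.37 Y8.67 E0.7962
G1 X-0.04 Y8.82 E0.8044
G1 X-3.80 Y8.16 E0.8763
G1 X-7.37 Y5.16 E0.9640
G1 X-8.97 Y0.78 E1.0517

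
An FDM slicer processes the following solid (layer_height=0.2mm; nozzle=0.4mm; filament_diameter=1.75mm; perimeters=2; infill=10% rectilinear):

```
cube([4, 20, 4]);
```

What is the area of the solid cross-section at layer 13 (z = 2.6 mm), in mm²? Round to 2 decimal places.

80.00 mm²

At z = 2.6 mm: the 4×20 cube contributes its full rectangle (area 80.00 mm²). Overall, the cross-section is a single solid region. Net area = 80.00 mm².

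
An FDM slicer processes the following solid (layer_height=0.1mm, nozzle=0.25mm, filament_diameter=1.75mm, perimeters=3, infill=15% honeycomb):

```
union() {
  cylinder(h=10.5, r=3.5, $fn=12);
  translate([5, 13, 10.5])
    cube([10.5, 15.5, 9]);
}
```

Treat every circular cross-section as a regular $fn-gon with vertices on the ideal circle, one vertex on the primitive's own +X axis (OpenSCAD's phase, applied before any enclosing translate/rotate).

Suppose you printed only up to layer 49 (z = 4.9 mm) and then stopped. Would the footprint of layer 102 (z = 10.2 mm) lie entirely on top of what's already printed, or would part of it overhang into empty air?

Compare the two slices. At z = 4.9: the r=3.5 cylinder gives a regular 12-gon of circumradius 3.5 (constant along its height) (area = (12/2)·3.500²·sin(360°/12) = 36.75 mm²); the cube at (5, 13) is absent (z outside [10.5, 19.5]); Combining (union): only the r=3.5 cylinder is present, so the union is just that shape — area = 36.75 mm². At z = 10.2: the r=3.5 cylinder contributes a regular 12-gon of circumradius 3.5 (area = (12/2)·3.500²·sin(360°/12) = 36.75 mm²); the cube at (5, 13) is absent (z outside [10.5, 19.5]); Merging all regions: only the r=3.5 cylinder is present, so the union is just that shape — area = 36.75 mm². Checking containment: the cross-section at z = 10.2 is a subset of the cross-section at z = 4.9.

entirely on top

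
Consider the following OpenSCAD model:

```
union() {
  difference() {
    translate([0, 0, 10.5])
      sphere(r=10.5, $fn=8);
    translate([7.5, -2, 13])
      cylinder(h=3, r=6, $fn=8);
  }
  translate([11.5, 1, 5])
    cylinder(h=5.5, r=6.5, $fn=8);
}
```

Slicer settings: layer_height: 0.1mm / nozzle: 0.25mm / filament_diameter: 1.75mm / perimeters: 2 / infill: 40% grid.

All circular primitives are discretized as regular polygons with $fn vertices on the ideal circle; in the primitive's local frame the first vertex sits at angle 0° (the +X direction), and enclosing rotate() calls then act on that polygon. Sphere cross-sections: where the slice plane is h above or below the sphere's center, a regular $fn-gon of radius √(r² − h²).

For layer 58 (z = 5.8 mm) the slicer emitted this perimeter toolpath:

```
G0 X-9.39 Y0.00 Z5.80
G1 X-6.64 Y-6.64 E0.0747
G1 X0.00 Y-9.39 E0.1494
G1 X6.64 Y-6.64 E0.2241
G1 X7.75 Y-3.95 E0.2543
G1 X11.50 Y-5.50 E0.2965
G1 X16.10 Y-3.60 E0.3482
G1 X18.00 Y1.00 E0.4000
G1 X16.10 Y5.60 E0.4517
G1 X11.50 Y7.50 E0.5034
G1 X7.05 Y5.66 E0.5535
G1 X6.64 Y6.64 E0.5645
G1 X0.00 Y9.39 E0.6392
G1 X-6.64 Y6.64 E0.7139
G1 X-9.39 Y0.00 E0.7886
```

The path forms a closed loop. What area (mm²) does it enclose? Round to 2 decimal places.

Apply the shoelace formula to the sequence of (X, Y) vertices; enclosed area = 346.34 mm².

346.34 mm²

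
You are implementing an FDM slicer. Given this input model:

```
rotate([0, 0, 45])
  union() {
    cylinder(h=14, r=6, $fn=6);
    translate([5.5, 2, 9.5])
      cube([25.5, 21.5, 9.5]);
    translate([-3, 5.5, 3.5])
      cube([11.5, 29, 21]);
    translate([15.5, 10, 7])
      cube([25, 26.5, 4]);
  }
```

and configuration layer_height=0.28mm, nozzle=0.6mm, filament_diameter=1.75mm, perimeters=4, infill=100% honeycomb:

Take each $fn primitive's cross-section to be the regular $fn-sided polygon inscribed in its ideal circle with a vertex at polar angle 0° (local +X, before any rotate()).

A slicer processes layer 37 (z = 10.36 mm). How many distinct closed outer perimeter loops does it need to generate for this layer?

2

At z = 10.36 mm: the r=6 cylinder contributes a regular 6-gon of circumradius 6; the cube at (5.5, 2) is present — its section is the full 25.5×21.5 rectangle; the cube at (-3, 5.5) is present — its section is the full 11.5×29 rectangle; the cube at (15.5, 10) (footprint 25×26.5) is included at this height; Combining (union): the regions partially overlap (shared area 263.25 mm²), so overlapping operands fuse into one piece — 2 connected regions; (rotated 45° about Z; rotation is an isometry so areas/perimeters/island counts are preserved). The result has 2 disconnected regions.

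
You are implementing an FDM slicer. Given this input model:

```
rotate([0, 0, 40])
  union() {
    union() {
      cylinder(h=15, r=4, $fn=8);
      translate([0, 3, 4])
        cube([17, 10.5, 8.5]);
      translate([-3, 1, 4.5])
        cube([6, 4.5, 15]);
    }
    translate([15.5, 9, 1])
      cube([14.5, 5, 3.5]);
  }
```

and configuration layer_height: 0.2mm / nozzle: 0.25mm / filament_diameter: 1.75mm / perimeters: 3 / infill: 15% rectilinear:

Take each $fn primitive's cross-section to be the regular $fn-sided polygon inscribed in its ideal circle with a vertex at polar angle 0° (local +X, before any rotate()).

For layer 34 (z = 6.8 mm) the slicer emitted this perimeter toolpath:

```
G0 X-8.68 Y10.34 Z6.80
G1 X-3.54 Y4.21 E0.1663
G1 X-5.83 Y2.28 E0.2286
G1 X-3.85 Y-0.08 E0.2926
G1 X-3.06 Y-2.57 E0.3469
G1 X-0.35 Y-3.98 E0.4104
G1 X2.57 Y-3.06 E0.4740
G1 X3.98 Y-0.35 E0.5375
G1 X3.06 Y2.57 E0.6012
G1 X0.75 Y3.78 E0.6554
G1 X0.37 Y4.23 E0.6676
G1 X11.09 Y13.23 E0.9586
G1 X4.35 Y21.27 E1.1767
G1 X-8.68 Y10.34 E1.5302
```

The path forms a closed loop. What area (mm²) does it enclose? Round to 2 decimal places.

228.96 mm²

Apply the shoelace formula to the sequence of (X, Y) vertices; enclosed area = 228.96 mm².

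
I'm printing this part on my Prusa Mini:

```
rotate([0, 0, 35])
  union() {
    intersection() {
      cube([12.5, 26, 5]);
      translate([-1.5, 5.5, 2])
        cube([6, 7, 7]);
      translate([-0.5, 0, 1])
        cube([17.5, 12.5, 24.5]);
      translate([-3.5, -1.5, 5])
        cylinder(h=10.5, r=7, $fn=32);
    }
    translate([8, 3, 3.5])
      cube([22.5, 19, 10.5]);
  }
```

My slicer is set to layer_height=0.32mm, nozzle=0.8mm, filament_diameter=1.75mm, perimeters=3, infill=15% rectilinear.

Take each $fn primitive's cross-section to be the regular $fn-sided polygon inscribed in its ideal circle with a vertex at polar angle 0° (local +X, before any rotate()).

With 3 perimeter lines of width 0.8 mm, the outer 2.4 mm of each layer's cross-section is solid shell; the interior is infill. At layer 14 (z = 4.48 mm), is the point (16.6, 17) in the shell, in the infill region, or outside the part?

At z = 4.48 mm: the cube (footprint 12.5×26) is included at this height; the 6×7 cube at (-1.5, 5.5) contributes its full rectangle; the cube at (-0.5, 0) (footprint 17.5×12.5) is included at this height; the cylinder at (-3.5, -1.5) does not reach this height (z outside [5, 15.5]); Keeping only the common overlap: at least one operand is absent at this height, so nothing remains; the cube at (8, 3) is present — its section is the full 22.5×19 rectangle; Merging all regions: only the 22.5×19 cube at (8, 3) is present, so the union is just that shape — 1 connected region; (rotated 35° about Z; rotation is an isometry so areas/perimeters/island counts are preserved). Overall, the cross-section is a single solid region. Undo the 35° rotation: the query point maps to (23.349, 4.404) in the un-rotated model frame. The nearest boundary edge runs (8.00, 3.00)→(30.50, 3.00); distance from the point to it = 1.40 mm. The point is inside the cross-section, 1.40 mm from the nearest boundary — within the 2.4 mm shell band (3 × 0.8).

shell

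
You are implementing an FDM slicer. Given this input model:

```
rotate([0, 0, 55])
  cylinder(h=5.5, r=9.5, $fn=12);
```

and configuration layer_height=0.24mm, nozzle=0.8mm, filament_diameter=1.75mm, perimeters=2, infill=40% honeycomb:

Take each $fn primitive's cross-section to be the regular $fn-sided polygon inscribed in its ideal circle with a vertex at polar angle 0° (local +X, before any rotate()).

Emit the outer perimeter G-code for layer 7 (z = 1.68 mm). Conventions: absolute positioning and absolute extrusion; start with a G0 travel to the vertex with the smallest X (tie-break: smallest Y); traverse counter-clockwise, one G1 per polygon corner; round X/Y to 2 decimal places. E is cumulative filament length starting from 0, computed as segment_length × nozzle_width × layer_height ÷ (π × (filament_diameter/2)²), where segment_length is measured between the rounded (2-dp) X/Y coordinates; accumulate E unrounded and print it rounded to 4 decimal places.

G0 X-9.46 Y0.83 Z1.68
G1 X-8.61 Y-4.01 E0.3923
G1 X-5.45 Y-7.78 E0.7849
G1 X-0.83 Y-9.46 E1.1773
G1 X4.01 Y-8.61 E1.5696
G1 X7.78 Y-5.45 E1.9623
G1 X9.46 Y-0.83 E2.3547
G1 X8.61 Y4.01 E2.7470
G1 X5.45 Y7.78 E3.1396
G1 X0.83 Y9.46 E3.5320
G1 X-4.01 Y8.61 E3.9243
G1 X-7.78 Y5.45 E4.3170
G1 X-9.46 Y0.83 E4.7094

At z = 1.68 mm: the r=9.5 cylinder contributes a regular 12-gon of circumradius 9.5; (whole slice rotated 55° about Z — lengths, areas and connectivity unchanged). The outline is a single polygon with 12 vertices. Extrusion per mm of travel: 0.8 × 0.24 / (π × 0.875²) = 0.079824. Accumulating E over each segment gives final E = 4.7094.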